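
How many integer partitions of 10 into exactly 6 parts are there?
p(10, 6 parts) = 5

Partitions of n into exactly k parts ↔ partitions of n − k into at most k parts (subtract 1 from each part). For n = 10, k = 6, the partitions are: 5+1+1+1+1+1, 4+2+1+1+1+1, 3+3+1+1+1+1, 3+2+2+1+1+1, 2+2+2+2+1+1. Count = 5.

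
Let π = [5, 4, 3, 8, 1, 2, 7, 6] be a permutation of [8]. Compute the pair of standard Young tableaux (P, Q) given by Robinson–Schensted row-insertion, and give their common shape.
P = [1, 2, 6] / [3, 7] / [4, 8] / [5];  Q = [1, 4, 7] / [2, 6] / [3, 8] / [5];  common shape = (3, 2, 2, 1)

Row-insert the values π_1, π_2, … into P one at a time, bumping the leftmost entry strictly greater than the inserted value down to the next row. The recording tableau Q records, in position (i, j), the step at which that cell was added to P.
  Insert 5 (step 1): P = [5];  Q = [1]
  Insert 4 (step 2): P = [4] / [5];  Q = [1] / [2]
  Insert 3 (step 3): P = [3] / [4] / [5];  Q = [1] / [2] / [3]
  Insert 8 (step 4): P = [3, 8] / [4] / [5];  Q = [1, 4] / [2] / [3]
  Insert 1 (step 5): P = [1, 8] / [3] / [4] / [5];  Q = [1, 4] / [2] / [3] / [5]
  Insert 2 (step 6): P = [1, 2] / [3, 8] / [4] / [5];  Q = [1, 4] / [2, 6] / [3] / [5]
  Insert 7 (step 7): P = [1, 2, 7] / [3, 8] / [4] / [5];  Q = [1, 4, 7] / [2, 6] / [3] / [5]
  Insert 6 (step 8): P = [1, 2, 6] / [3, 7] / [4, 8] / [5];  Q = [1, 4, 7] / [2, 6] / [3, 8] / [5]
Final shape: (3, 2, 2, 1).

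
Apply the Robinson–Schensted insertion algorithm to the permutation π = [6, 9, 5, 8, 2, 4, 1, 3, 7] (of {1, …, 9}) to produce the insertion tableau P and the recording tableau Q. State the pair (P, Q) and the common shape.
P = [1, 3, 7] / [2, 4] / [5, 8] / [6, 9];  Q = [1, 2, 9] / [3, 4] / [5, 6] / [7, 8];  common shape = (3, 2, 2, 2)

Row-insert the values π_1, π_2, … into P one at a time, bumping the leftmost entry strictly greater than the inserted value down to the next row. The recording tableau Q records, in position (i, j), the step at which that cell was added to P.
  Insert 6 (step 1): P = [6];  Q = [1]
  Insert 9 (step 2): P = [6, 9];  Q = [1, 2]
  Insert 5 (step 3): P = [5, 9] / [6];  Q = [1, 2] / [3]
  Insert 8 (step 4): P = [5, 8] / [6, 9];  Q = [1, 2] / [3, 4]
  Insert 2 (step 5): P = [2, 8] / [5, 9] / [6];  Q = [1, 2] / [3, 4] / [5]
  Insert 4 (step 6): P = [2, 4] / [5, 8] / [6, 9];  Q = [1, 2] / [3, 4] / [5, 6]
  Insert 1 (step 7): P = [1, 4] / [2, 8] / [5, 9] / [6];  Q = [1, 2] / [3, 4] / [5, 6] / [7]
  Insert 3 (step 8): P = [1, 3] / [2, 4] / [5, 8] / [6, 9];  Q = [1, 2] / [3, 4] / [5, 6] / [7, 8]
  Insert 7 (step 9): P = [1, 3, 7] / [2, 4] / [5, 8] / [6, 9];  Q = [1, 2, 9] / [3, 4] / [5, 6] / [7, 8]
Final shape: (3, 2, 2, 2).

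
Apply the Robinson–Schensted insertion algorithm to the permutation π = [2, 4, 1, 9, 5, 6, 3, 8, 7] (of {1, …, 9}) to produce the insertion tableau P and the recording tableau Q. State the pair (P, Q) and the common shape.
P = [1, 3, 5, 6, 7] / [2, 4, 8] / [9];  Q = [1, 2, 4, 6, 8] / [3, 5, 9] / [7];  common shape = (5, 3, 1)

Row-insert the values π_1, π_2, … into P one at a time, bumping the leftmost entry strictly greater than the inserted value down to the next row. The recording tableau Q records, in position (i, j), the step at which that cell was added to P.
  Insert 2 (step 1): P = [2];  Q = [1]
  Insert 4 (step 2): P = [2, 4];  Q = [1, 2]
  Insert 1 (step 3): P = [1, 4] / [2];  Q = [1, 2] / [3]
  Insert 9 (step 4): P = [1, 4, 9] / [2];  Q = [1, 2, 4] / [3]
  Insert 5 (step 5): P = [1, 4, 5] / [2, 9];  Q = [1, 2, 4] / [3, 5]
  Insert 6 (step 6): P = [1, 4, 5, 6] / [2, 9];  Q = [1, 2, 4, 6] / [3, 5]
  Insert 3 (step 7): P = [1, 3, 5, 6] / [2, 4] / [9];  Q = [1, 2, 4, 6] / [3, 5] / [7]
  Insert 8 (step 8): P = [1, 3, 5, 6, 8] / [2, 4] / [9];  Q = [1, 2, 4, 6, 8] / [3, 5] / [7]
  Insert 7 (step 9): P = [1, 3, 5, 6, 7] / [2, 4, 8] / [9];  Q = [1, 2, 4, 6, 8] / [3, 5, 9] / [7]
Final shape: (5, 3, 1).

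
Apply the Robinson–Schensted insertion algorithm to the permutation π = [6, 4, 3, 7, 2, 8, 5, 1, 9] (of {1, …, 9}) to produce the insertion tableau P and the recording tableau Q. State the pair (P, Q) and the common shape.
P = [1, 5, 8, 9] / [2, 7] / [3] / [4] / [6];  Q = [1, 4, 6, 9] / [2, 7] / [3] / [5] / [8];  common shape = (4, 2, 1, 1, 1)

Row-insert the values π_1, π_2, … into P one at a time, bumping the leftmost entry strictly greater than the inserted value down to the next row. The recording tableau Q records, in position (i, j), the step at which that cell was added to P.
  Insert 6 (step 1): P = [6];  Q = [1]
  Insert 4 (step 2): P = [4] / [6];  Q = [1] / [2]
  Insert 3 (step 3): P = [3] / [4] / [6];  Q = [1] / [2] / [3]
  Insert 7 (step 4): P = [3, 7] / [4] / [6];  Q = [1, 4] / [2] / [3]
  Insert 2 (step 5): P = [2, 7] / [3] / [4] / [6];  Q = [1, 4] / [2] / [3] / [5]
  Insert 8 (step 6): P = [2, 7, 8] / [3] / [4] / [6];  Q = [1, 4, 6] / [2] / [3] / [5]
  Insert 5 (step 7): P = [2, 5, 8] / [3, 7] / [4] / [6];  Q = [1, 4, 6] / [2, 7] / [3] / [5]
  Insert 1 (step 8): P = [1, 5, 8] / [2, 7] / [3] / [4] / [6];  Q = [1, 4, 6] / [2, 7] / [3] / [5] / [8]
  Insert 9 (step 9): P = [1, 5, 8, 9] / [2, 7] / [3] / [4] / [6];  Q = [1, 4, 6, 9] / [2, 7] / [3] / [5] / [8]
Final shape: (4, 2, 1, 1, 1).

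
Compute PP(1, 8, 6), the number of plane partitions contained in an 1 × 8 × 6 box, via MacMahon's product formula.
PP(1, 8, 6) = 3003

Evaluate the triple product over i = 1..1, j = 1..8, k = 1..6. The factors are (2/1) · (3/2) · (4/3) · (5/4) · (6/5) · (7/6) · (3/2) · (4/3) · … (48 factors total). The numerators and denominators telescope so the product is an integer; carrying out the multiplication exactly gives PP(1, 8, 6) = 3003.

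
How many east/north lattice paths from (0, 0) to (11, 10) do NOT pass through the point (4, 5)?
Number of paths = 252924

Total paths from (0, 0) to (11, 10): C(21, 11) = 352716. Paths through (4, 5): (paths (0, 0) → (4, 5)) × (paths (4, 5) → (11, 10)) = C(9, 4) · C(12, 7) = 126 · 792 = 99792. Avoidance count = 352716 − 99792 = 252924.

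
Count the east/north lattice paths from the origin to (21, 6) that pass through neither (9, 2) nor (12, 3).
Number of paths = 144210

Inclusion–exclusion. Total paths: C(27, 21) = 296010. Through P₁: C(11, 9)·C(16, 12) = 100100. Through P₂: C(15, 12)·C(12, 9) = 100100. Since P₁ is strictly southwest of P₂, a monotone path through both must visit P₁ then P₂; paths through both = C(11, 9)·C(4, 3)·C(12, 9) = 48400. Avoid both = 296010 − 100100 − 100100 + 48400 = 144210.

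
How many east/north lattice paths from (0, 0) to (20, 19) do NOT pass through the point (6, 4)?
Number of paths = 52635924810

Total paths from (0, 0) to (20, 19): C(39, 20) = 68923264410. Paths through (6, 4): (paths (0, 0) → (6, 4)) × (paths (6, 4) → (20, 19)) = C(10, 6) · C(29, 14) = 210 · 77558760 = 16287339600. Avoidance count = 68923264410 − 16287339600 = 52635924810.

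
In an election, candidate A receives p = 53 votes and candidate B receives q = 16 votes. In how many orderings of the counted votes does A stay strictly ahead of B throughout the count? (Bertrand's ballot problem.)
Strict-lead orderings = 1025925379069932

Total orderings of the 69 votes with 53 for A: C(69, 53) = 1913212193400684. By the Bertrand ballot formula (Cycle Lemma / reflection principle), the number of orderings in which A is strictly ahead of B throughout is (p − q)/(p + q) · C(p + q, p) = (53 − 16)/(53 + 16) · 1913212193400684 = 1025925379069932.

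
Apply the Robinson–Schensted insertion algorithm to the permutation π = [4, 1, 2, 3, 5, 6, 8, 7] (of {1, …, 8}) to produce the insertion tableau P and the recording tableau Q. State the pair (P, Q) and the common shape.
P = [1, 2, 3, 5, 6, 7] / [4, 8];  Q = [1, 3, 4, 5, 6, 7] / [2, 8];  common shape = (6, 2)

Row-insert the values π_1, π_2, … into P one at a time, bumping the leftmost entry strictly greater than the inserted value down to the next row. The recording tableau Q records, in position (i, j), the step at which that cell was added to P.
  Insert 4 (step 1): P = [4];  Q = [1]
  Insert 1 (step 2): P = [1] / [4];  Q = [1] / [2]
  Insert 2 (step 3): P = [1, 2] / [4];  Q = [1, 3] / [2]
  Insert 3 (step 4): P = [1, 2, 3] / [4];  Q = [1, 3, 4] / [2]
  Insert 5 (step 5): P = [1, 2, 3, 5] / [4];  Q = [1, 3, 4, 5] / [2]
  Insert 6 (step 6): P = [1, 2, 3, 5, 6] / [4];  Q = [1, 3, 4, 5, 6] / [2]
  Insert 8 (step 7): P = [1, 2, 3, 5, 6, 8] / [4];  Q = [1, 3, 4, 5, 6, 7] / [2]
  Insert 7 (step 8): P = [1, 2, 3, 5, 6, 7] / [4, 8];  Q = [1, 3, 4, 5, 6, 7] / [2, 8]
Final shape: (6, 2).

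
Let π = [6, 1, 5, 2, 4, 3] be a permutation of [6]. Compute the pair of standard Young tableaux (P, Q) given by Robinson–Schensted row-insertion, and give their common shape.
P = [1, 2, 3] / [4] / [5] / [6];  Q = [1, 3, 5] / [2] / [4] / [6];  common shape = (3, 1, 1, 1)

Row-insert the values π_1, π_2, … into P one at a time, bumping the leftmost entry strictly greater than the inserted value down to the next row. The recording tableau Q records, in position (i, j), the step at which that cell was added to P.
  Insert 6 (step 1): P = [6];  Q = [1]
  Insert 1 (step 2): P = [1] / [6];  Q = [1] / [2]
  Insert 5 (step 3): P = [1, 5] / [6];  Q = [1, 3] / [2]
  Insert 2 (step 4): P = [1, 2] / [5] / [6];  Q = [1, 3] / [2] / [4]
  Insert 4 (step 5): P = [1, 2, 4] / [5] / [6];  Q = [1, 3, 5] / [2] / [4]
  Insert 3 (step 6): P = [1, 2, 3] / [4] / [5] / [6];  Q = [1, 3, 5] / [2] / [4] / [6]
Final shape: (3, 1, 1, 1).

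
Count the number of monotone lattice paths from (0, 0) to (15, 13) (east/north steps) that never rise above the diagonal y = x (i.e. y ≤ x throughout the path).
Number of paths = 7020405

By the reflection principle (André's argument), the number of monotone paths to (15, 13) with n ≤ m that never go above y = x is C(28, 15) − C(28, 16) = 37442160 − 30421755 = 7020405.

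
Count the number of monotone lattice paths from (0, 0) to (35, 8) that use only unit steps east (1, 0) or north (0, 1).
Number of paths = 145008513

A monotone lattice path from (0, 0) to (35, 8) consists of 35 east steps and 8 north steps in some order, so it is determined by which 35 of the 43 steps are east. The count is C(43, 35) = 145008513.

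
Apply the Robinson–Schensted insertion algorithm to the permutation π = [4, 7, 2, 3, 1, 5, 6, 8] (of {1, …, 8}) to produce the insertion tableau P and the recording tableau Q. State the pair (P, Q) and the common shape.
P = [1, 3, 5, 6, 8] / [2, 7] / [4];  Q = [1, 2, 6, 7, 8] / [3, 4] / [5];  common shape = (5, 2, 1)

Row-insert the values π_1, π_2, … into P one at a time, bumping the leftmost entry strictly greater than the inserted value down to the next row. The recording tableau Q records, in position (i, j), the step at which that cell was added to P.
  Insert 4 (step 1): P = [4];  Q = [1]
  Insert 7 (step 2): P = [4, 7];  Q = [1, 2]
  Insert 2 (step 3): P = [2, 7] / [4];  Q = [1, 2] / [3]
  Insert 3 (step 4): P = [2, 3] / [4, 7];  Q = [1, 2] / [3, 4]
  Insert 1 (step 5): P = [1, 3] / [2, 7] / [4];  Q = [1, 2] / [3, 4] / [5]
  Insert 5 (step 6): P = [1, 3, 5] / [2, 7] / [4];  Q = [1, 2, 6] / [3, 4] / [5]
  Insert 6 (step 7): P = [1, 3, 5, 6] / [2, 7] / [4];  Q = [1, 2, 6, 7] / [3, 4] / [5]
  Insert 8 (step 8): P = [1, 3, 5, 6, 8] / [2, 7] / [4];  Q = [1, 2, 6, 7, 8] / [3, 4] / [5]
Final shape: (5, 2, 1).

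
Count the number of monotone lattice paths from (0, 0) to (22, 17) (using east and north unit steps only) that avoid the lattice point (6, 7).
Number of paths = 41906180550

Total paths from (0, 0) to (22, 17): C(39, 22) = 51021117810. Paths through (6, 7): (paths (0, 0) → (6, 7)) × (paths (6, 7) → (22, 17)) = C(13, 6) · C(26, 16) = 1716 · 5311735 = 9114937260. Avoidance count = 51021117810 − 9114937260 = 41906180550.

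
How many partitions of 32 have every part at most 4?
p(32, parts ≤ 4) = 351

Use the recurrence p(n, m) = p(n, m−1) + p(n−m, m): either the largest part is < m (count p(n, m−1)) or the largest part is exactly m (remove one copy of m, count p(n−m, m)). With p(0, ·) = 1 this gives p(32, parts ≤ 4) = 351. (By conjugating Young diagrams, this also counts partitions of 32 into at most 4 parts.)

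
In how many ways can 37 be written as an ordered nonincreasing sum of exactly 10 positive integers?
p(37, 10 parts) = 2112

Partitions of n into exactly k parts are in bijection with partitions of n − k into at most k parts (subtract 1 from each part). So p(37, exactly 10) = p(27, parts ≤ 10). Computing via the recurrence p(m, j) = p(m, j−1) + p(m−j, j) gives 2112.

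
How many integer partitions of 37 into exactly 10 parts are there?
p(37, 10 parts) = 2112

Partitions of n into exactly k parts are in bijection with partitions of n − k into at most k parts (subtract 1 from each part). So p(37, exactly 10) = p(27, parts ≤ 10). Computing via the recurrence p(m, j) = p(m, j−1) + p(m−j, j) gives 2112.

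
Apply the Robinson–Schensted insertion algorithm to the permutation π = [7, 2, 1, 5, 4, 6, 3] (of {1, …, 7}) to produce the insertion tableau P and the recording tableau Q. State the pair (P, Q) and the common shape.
P = [1, 3, 6] / [2, 4] / [5] / [7];  Q = [1, 4, 6] / [2, 5] / [3] / [7];  common shape = (3, 2, 1, 1)

Row-insert the values π_1, π_2, … into P one at a time, bumping the leftmost entry strictly greater than the inserted value down to the next row. The recording tableau Q records, in position (i, j), the step at which that cell was added to P.
  Insert 7 (step 1): P = [7];  Q = [1]
  Insert 2 (step 2): P = [2] / [7];  Q = [1] / [2]
  Insert 1 (step 3): P = [1] / [2] / [7];  Q = [1] / [2] / [3]
  Insert 5 (step 4): P = [1, 5] / [2] / [7];  Q = [1, 4] / [2] / [3]
  Insert 4 (step 5): P = [1, 4] / [2, 5] / [7];  Q = [1, 4] / [2, 5] / [3]
  Insert 6 (step 6): P = [1, 4, 6] / [2, 5] / [7];  Q = [1, 4, 6] / [2, 5] / [3]
  Insert 3 (step 7): P = [1, 3, 6] / [2, 4] / [5] / [7];  Q = [1, 4, 6] / [2, 5] / [3] / [7]
Final shape: (3, 2, 1, 1).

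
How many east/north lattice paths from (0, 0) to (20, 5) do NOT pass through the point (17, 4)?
Number of paths = 29190

Total paths from (0, 0) to (20, 5): C(25, 20) = 53130. Paths through (17, 4): (paths (0, 0) → (17, 4)) × (paths (17, 4) → (20, 5)) = C(21, 17) · C(4, 3) = 5985 · 4 = 23940. Avoidance count = 53130 − 23940 = 29190.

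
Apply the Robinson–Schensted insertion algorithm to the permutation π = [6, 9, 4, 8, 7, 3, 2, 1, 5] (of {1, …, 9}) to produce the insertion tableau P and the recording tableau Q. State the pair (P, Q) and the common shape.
P = [1, 5] / [2, 7] / [3, 8] / [4] / [6] / [9];  Q = [1, 2] / [3, 4] / [5, 9] / [6] / [7] / [8];  common shape = (2, 2, 2, 1, 1, 1)

Row-insert the values π_1, π_2, … into P one at a time, bumping the leftmost entry strictly greater than the inserted value down to the next row. The recording tableau Q records, in position (i, j), the step at which that cell was added to P.
  Insert 6 (step 1): P = [6];  Q = [1]
  Insert 9 (step 2): P = [6, 9];  Q = [1, 2]
  Insert 4 (step 3): P = [4, 9] / [6];  Q = [1, 2] / [3]
  Insert 8 (step 4): P = [4, 8] / [6, 9];  Q = [1, 2] / [3, 4]
  Insert 7 (step 5): P = [4, 7] / [6, 8] / [9];  Q = [1, 2] / [3, 4] / [5]
  Insert 3 (step 6): P = [3, 7] / [4, 8] / [6] / [9];  Q = [1, 2] / [3, 4] / [5] / [6]
  Insert 2 (step 7): P = [2, 7] / [3, 8] / [4] / [6] / [9];  Q = [1, 2] / [3, 4] / [5] / [6] / [7]
  Insert 1 (step 8): P = [1, 7] / [2, 8] / [3] / [4] / [6] / [9];  Q = [1, 2] / [3, 4] / [5] / [6] / [7] / [8]
  Insert 5 (step 9): P = [1, 5] / [2, 7] / [3, 8] / [4] / [6] / [9];  Q = [1, 2] / [3, 4] / [5, 9] / [6] / [7] / [8]
Final shape: (2, 2, 2, 1, 1, 1).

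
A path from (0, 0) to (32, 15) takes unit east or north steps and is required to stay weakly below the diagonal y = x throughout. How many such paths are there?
Number of paths = 409972529754

By the reflection principle (André's argument), the number of monotone paths to (32, 15) with n ≤ m that never go above y = x is C(47, 32) − C(47, 33) = 751616304549 − 341643774795 = 409972529754.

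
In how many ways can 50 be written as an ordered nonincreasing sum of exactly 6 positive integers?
p(50, 6 parts) = 5427

Partitions of n into exactly k parts are in bijection with partitions of n − k into at most k parts (subtract 1 from each part). So p(50, exactly 6) = p(44, parts ≤ 6). Computing via the recurrence p(m, j) = p(m, j−1) + p(m−j, j) gives 5427.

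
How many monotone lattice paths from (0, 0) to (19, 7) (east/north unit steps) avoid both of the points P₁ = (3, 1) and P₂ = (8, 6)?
Number of paths = 335408

Inclusion–exclusion. Total paths: C(26, 19) = 657800. Through P₁: C(4, 3)·C(22, 16) = 298452. Through P₂: C(14, 8)·C(12, 11) = 36036. Since P₁ is strictly southwest of P₂, a monotone path through both must visit P₁ then P₂; paths through both = C(4, 3)·C(10, 5)·C(12, 11) = 12096. Avoid both = 657800 − 298452 − 36036 + 12096 = 335408.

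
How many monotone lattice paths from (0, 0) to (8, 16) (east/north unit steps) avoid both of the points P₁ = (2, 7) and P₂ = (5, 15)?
Number of paths = 517035

Inclusion–exclusion. Total paths: C(24, 8) = 735471. Through P₁: C(9, 2)·C(15, 6) = 180180. Through P₂: C(20, 5)·C(4, 3) = 62016. Since P₁ is strictly southwest of P₂, a monotone path through both must visit P₁ then P₂; paths through both = C(9, 2)·C(11, 3)·C(4, 3) = 23760. Avoid both = 735471 − 180180 − 62016 + 23760 = 517035.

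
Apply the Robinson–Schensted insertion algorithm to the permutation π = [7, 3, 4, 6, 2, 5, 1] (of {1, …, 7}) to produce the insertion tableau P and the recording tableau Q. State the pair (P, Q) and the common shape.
P = [1, 4, 5] / [2, 6] / [3] / [7];  Q = [1, 3, 4] / [2, 6] / [5] / [7];  common shape = (3, 2, 1, 1)

Row-insert the values π_1, π_2, … into P one at a time, bumping the leftmost entry strictly greater than the inserted value down to the next row. The recording tableau Q records, in position (i, j), the step at which that cell was added to P.
  Insert 7 (step 1): P = [7];  Q = [1]
  Insert 3 (step 2): P = [3] / [7];  Q = [1] / [2]
  Insert 4 (step 3): P = [3, 4] / [7];  Q = [1, 3] / [2]
  Insert 6 (step 4): P = [3, 4, 6] / [7];  Q = [1, 3, 4] / [2]
  Insert 2 (step 5): P = [2, 4, 6] / [3] / [7];  Q = [1, 3, 4] / [2] / [5]
  Insert 5 (step 6): P = [2, 4, 5] / [3, 6] / [7];  Q = [1, 3, 4] / [2, 6] / [5]
  Insert 1 (step 7): P = [1, 4, 5] / [2, 6] / [3] / [7];  Q = [1, 3, 4] / [2, 6] / [5] / [7]
Final shape: (3, 2, 1, 1).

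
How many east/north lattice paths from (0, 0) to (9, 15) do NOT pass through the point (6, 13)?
Number of paths = 1036184

Total paths from (0, 0) to (9, 15): C(24, 9) = 1307504. Paths through (6, 13): (paths (0, 0) → (6, 13)) × (paths (6, 13) → (9, 15)) = C(19, 6) · C(5, 3) = 27132 · 10 = 271320. Avoidance count = 1307504 − 271320 = 1036184.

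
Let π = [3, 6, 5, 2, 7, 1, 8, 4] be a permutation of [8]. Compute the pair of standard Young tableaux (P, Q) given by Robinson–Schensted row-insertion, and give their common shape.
P = [1, 4, 7, 8] / [2, 5] / [3] / [6];  Q = [1, 2, 5, 7] / [3, 8] / [4] / [6];  common shape = (4, 2, 1, 1)

Row-insert the values π_1, π_2, … into P one at a time, bumping the leftmost entry strictly greater than the inserted value down to the next row. The recording tableau Q records, in position (i, j), the step at which that cell was added to P.
  Insert 3 (step 1): P = [3];  Q = [1]
  Insert 6 (step 2): P = [3, 6];  Q = [1, 2]
  Insert 5 (step 3): P = [3, 5] / [6];  Q = [1, 2] / [3]
  Insert 2 (step 4): P = [2, 5] / [3] / [6];  Q = [1, 2] / [3] / [4]
  Insert 7 (step 5): P = [2, 5, 7] / [3] / [6];  Q = [1, 2, 5] / [3] / [4]
  Insert 1 (step 6): P = [1, 5, 7] / [2] / [3] / [6];  Q = [1, 2, 5] / [3] / [4] / [6]
  Insert 8 (step 7): P = [1, 5, 7, 8] / [2] / [3] / [6];  Q = [1, 2, 5, 7] / [3] / [4] / [6]
  Insert 4 (step 8): P = [1, 4, 7, 8] / [2, 5] / [3] / [6];  Q = [1, 2, 5, 7] / [3, 8] / [4] / [6]
Final shape: (4, 2, 1, 1).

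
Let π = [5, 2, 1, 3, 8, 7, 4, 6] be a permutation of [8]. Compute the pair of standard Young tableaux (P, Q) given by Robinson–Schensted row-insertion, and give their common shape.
P = [1, 3, 4, 6] / [2, 7] / [5, 8];  Q = [1, 4, 5, 8] / [2, 6] / [3, 7];  common shape = (4, 2, 2)

Row-insert the values π_1, π_2, … into P one at a time, bumping the leftmost entry strictly greater than the inserted value down to the next row. The recording tableau Q records, in position (i, j), the step at which that cell was added to P.
  Insert 5 (step 1): P = [5];  Q = [1]
  Insert 2 (step 2): P = [2] / [5];  Q = [1] / [2]
  Insert 1 (step 3): P = [1] / [2] / [5];  Q = [1] / [2] / [3]
  Insert 3 (step 4): P = [1, 3] / [2] / [5];  Q = [1, 4] / [2] / [3]
  Insert 8 (step 5): P = [1, 3, 8] / [2] / [5];  Q = [1, 4, 5] / [2] / [3]
  Insert 7 (step 6): P = [1, 3, 7] / [2, 8] / [5];  Q = [1, 4, 5] / [2, 6] / [3]
  Insert 4 (step 7): P = [1, 3, 4] / [2, 7] / [5, 8];  Q = [1, 4, 5] / [2, 6] / [3, 7]
  Insert 6 (step 8): P = [1, 3, 4, 6] / [2, 7] / [5, 8];  Q = [1, 4, 5, 8] / [2, 6] / [3, 7]
Final shape: (4, 2, 2).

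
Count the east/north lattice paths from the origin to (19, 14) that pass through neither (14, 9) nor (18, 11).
Number of paths = 523519560

Inclusion–exclusion. Total paths: C(33, 19) = 818809200. Through P₁: C(23, 14)·C(10, 5) = 205931880. Through P₂: C(29, 18)·C(4, 1) = 138389160. Since P₁ is strictly southwest of P₂, a monotone path through both must visit P₁ then P₂; paths through both = C(23, 14)·C(6, 4)·C(4, 1) = 49031400. Avoid both = 818809200 − 205931880 − 138389160 + 49031400 = 523519560.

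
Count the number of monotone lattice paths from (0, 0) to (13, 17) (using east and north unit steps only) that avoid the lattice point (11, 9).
Number of paths = 112201650

Total paths from (0, 0) to (13, 17): C(30, 13) = 119759850. Paths through (11, 9): (paths (0, 0) → (11, 9)) × (paths (11, 9) → (13, 17)) = C(20, 11) · C(10, 2) = 167960 · 45 = 7558200. Avoidance count = 119759850 − 7558200 = 112201650.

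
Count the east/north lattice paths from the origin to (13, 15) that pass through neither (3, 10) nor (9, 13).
Number of paths = 29482362

Inclusion–exclusion. Total paths: C(28, 13) = 37442160. Through P₁: C(13, 3)·C(15, 10) = 858858. Through P₂: C(22, 9)·C(6, 4) = 7461300. Since P₁ is strictly southwest of P₂, a monotone path through both must visit P₁ then P₂; paths through both = C(13, 3)·C(9, 6)·C(6, 4) = 360360. Avoid both = 37442160 − 858858 − 7461300 + 360360 = 29482362.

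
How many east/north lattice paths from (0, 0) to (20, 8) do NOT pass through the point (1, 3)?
Number of paths = 2938089

Total paths from (0, 0) to (20, 8): C(28, 20) = 3108105. Paths through (1, 3): (paths (0, 0) → (1, 3)) × (paths (1, 3) → (20, 8)) = C(4, 1) · C(24, 19) = 4 · 42504 = 170016. Avoidance count = 3108105 − 170016 = 2938089.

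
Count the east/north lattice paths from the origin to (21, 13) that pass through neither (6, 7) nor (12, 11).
Number of paths = 780322246

Inclusion–exclusion. Total paths: C(34, 21) = 927983760. Through P₁: C(13, 6)·C(21, 15) = 93117024. Through P₂: C(23, 12)·C(11, 9) = 74364290. Since P₁ is strictly southwest of P₂, a monotone path through both must visit P₁ then P₂; paths through both = C(13, 6)·C(10, 6)·C(11, 9) = 19819800. Avoid both = 927983760 − 93117024 − 74364290 + 19819800 = 780322246.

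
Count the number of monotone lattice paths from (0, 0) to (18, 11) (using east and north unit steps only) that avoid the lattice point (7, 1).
Number of paths = 31775562

Total paths from (0, 0) to (18, 11): C(29, 18) = 34597290. Paths through (7, 1): (paths (0, 0) → (7, 1)) × (paths (7, 1) → (18, 11)) = C(8, 7) · C(21, 11) = 8 · 352716 = 2821728. Avoidance count = 34597290 − 2821728 = 31775562.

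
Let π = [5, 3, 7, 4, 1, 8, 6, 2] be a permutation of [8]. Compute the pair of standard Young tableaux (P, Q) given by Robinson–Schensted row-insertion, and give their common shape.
P = [1, 2, 6] / [3, 4, 8] / [5, 7];  Q = [1, 3, 6] / [2, 4, 7] / [5, 8];  common shape = (3, 3, 2)

Row-insert the values π_1, π_2, … into P one at a time, bumping the leftmost entry strictly greater than the inserted value down to the next row. The recording tableau Q records, in position (i, j), the step at which that cell was added to P.
  Insert 5 (step 1): P = [5];  Q = [1]
  Insert 3 (step 2): P = [3] / [5];  Q = [1] / [2]
  Insert 7 (step 3): P = [3, 7] / [5];  Q = [1, 3] / [2]
  Insert 4 (step 4): P = [3, 4] / [5, 7];  Q = [1, 3] / [2, 4]
  Insert 1 (step 5): P = [1, 4] / [3, 7] / [5];  Q = [1, 3] / [2, 4] / [5]
  Insert 8 (step 6): P = [1, 4, 8] / [3, 7] / [5];  Q = [1, 3, 6] / [2, 4] / [5]
  Insert 6 (step 7): P = [1, 4, 6] / [3, 7, 8] / [5];  Q = [1, 3, 6] / [2, 4, 7] / [5]
  Insert 2 (step 8): P = [1, 2, 6] / [3, 4, 8] / [5, 7];  Q = [1, 3, 6] / [2, 4, 7] / [5, 8]
Final shape: (3, 3, 2).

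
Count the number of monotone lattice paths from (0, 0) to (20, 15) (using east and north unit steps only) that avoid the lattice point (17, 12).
Number of paths = 2210024460

Total paths from (0, 0) to (20, 15): C(35, 20) = 3247943160. Paths through (17, 12): (paths (0, 0) → (17, 12)) × (paths (17, 12) → (20, 15)) = C(29, 17) · C(6, 3) = 51895935 · 20 = 1037918700. Avoidance count = 3247943160 − 1037918700 = 2210024460.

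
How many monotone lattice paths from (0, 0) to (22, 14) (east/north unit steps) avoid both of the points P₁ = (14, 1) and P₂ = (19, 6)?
Number of paths = 3764647050

Inclusion–exclusion. Total paths: C(36, 22) = 3796297200. Through P₁: C(15, 14)·C(21, 8) = 3052350. Through P₂: C(25, 19)·C(11, 3) = 29221500. Since P₁ is strictly southwest of P₂, a monotone path through both must visit P₁ then P₂; paths through both = C(15, 14)·C(10, 5)·C(11, 3) = 623700. Avoid both = 3796297200 − 3052350 − 29221500 + 623700 = 3764647050.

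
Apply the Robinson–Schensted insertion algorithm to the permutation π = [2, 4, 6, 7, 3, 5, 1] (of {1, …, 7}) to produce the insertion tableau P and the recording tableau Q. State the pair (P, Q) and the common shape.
P = [1, 3, 5, 7] / [2, 6] / [4];  Q = [1, 2, 3, 4] / [5, 6] / [7];  common shape = (4, 2, 1)

Row-insert the values π_1, π_2, … into P one at a time, bumping the leftmost entry strictly greater than the inserted value down to the next row. The recording tableau Q records, in position (i, j), the step at which that cell was added to P.
  Insert 2 (step 1): P = [2];  Q = [1]
  Insert 4 (step 2): P = [2, 4];  Q = [1, 2]
  Insert 6 (step 3): P = [2, 4, 6];  Q = [1, 2, 3]
  Insert 7 (step 4): P = [2, 4, 6, 7];  Q = [1, 2, 3, 4]
  Insert 3 (step 5): P = [2, 3, 6, 7] / [4];  Q = [1, 2, 3, 4] / [5]
  Insert 5 (step 6): P = [2, 3, 5, 7] / [4, 6];  Q = [1, 2, 3, 4] / [5, 6]
  Insert 1 (step 7): P = [1, 3, 5, 7] / [2, 6] / [4];  Q = [1, 2, 3, 4] / [5, 6] / [7]
Final shape: (4, 2, 1).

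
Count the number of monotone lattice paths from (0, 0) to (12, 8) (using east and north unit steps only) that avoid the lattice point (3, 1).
Number of paths = 80210

Total paths from (0, 0) to (12, 8): C(20, 12) = 125970. Paths through (3, 1): (paths (0, 0) → (3, 1)) × (paths (3, 1) → (12, 8)) = C(4, 3) · C(16, 9) = 4 · 11440 = 45760. Avoidance count = 125970 − 45760 = 80210.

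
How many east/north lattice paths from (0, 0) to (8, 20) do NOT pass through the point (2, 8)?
Number of paths = 2272725

Total paths from (0, 0) to (8, 20): C(28, 8) = 3108105. Paths through (2, 8): (paths (0, 0) → (2, 8)) × (paths (2, 8) → (8, 20)) = C(10, 2) · C(18, 6) = 45 · 18564 = 835380. Avoidance count = 3108105 − 835380 = 2272725.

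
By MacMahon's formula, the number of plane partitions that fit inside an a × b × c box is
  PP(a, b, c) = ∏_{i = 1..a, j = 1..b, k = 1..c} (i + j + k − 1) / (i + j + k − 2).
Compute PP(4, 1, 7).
PP(4, 1, 7) = 330

Evaluate the triple product over i = 1..4, j = 1..1, k = 1..7. The factors are (2/1) · (3/2) · (4/3) · (5/4) · (6/5) · (7/6) · (8/7) · (3/2) · … (28 factors total). The numerators and denominators telescope so the product is an integer; carrying out the multiplication exactly gives PP(4, 1, 7) = 330.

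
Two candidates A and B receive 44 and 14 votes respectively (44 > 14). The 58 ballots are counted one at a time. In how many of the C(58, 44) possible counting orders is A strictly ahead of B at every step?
Strict-lead orderings = 5246348656500

Total orderings of the 58 votes with 44 for A: C(58, 44) = 10142940735900. By the Bertrand ballot formula (Cycle Lemma / reflection principle), the number of orderings in which A is strictly ahead of B throughout is (p − q)/(p + q) · C(p + q, p) = (44 − 14)/(44 + 14) · 10142940735900 = 5246348656500.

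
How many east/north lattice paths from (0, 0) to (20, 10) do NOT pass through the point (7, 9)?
Number of paths = 29884855

Total paths from (0, 0) to (20, 10): C(30, 20) = 30045015. Paths through (7, 9): (paths (0, 0) → (7, 9)) × (paths (7, 9) → (20, 10)) = C(16, 7) · C(14, 13) = 11440 · 14 = 160160. Avoidance count = 30045015 − 160160 = 29884855.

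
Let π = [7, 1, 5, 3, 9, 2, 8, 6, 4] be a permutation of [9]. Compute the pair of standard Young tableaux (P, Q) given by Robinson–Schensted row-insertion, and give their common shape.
P = [1, 2, 4] / [3, 6] / [5, 8] / [7, 9];  Q = [1, 3, 5] / [2, 7] / [4, 8] / [6, 9];  common shape = (3, 2, 2, 2)

Row-insert the values π_1, π_2, … into P one at a time, bumping the leftmost entry strictly greater than the inserted value down to the next row. The recording tableau Q records, in position (i, j), the step at which that cell was added to P.
  Insert 7 (step 1): P = [7];  Q = [1]
  Insert 1 (step 2): P = [1] / [7];  Q = [1] / [2]
  Insert 5 (step 3): P = [1, 5] / [7];  Q = [1, 3] / [2]
  Insert 3 (step 4): P = [1, 3] / [5] / [7];  Q = [1, 3] / [2] / [4]
  Insert 9 (step 5): P = [1, 3, 9] / [5] / [7];  Q = [1, 3, 5] / [2] / [4]
  Insert 2 (step 6): P = [1, 2, 9] / [3] / [5] / [7];  Q = [1, 3, 5] / [2] / [4] / [6]
  Insert 8 (step 7): P = [1, 2, 8] / [3, 9] / [5] / [7];  Q = [1, 3, 5] / [2, 7] / [4] / [6]
  Insert 6 (step 8): P = [1, 2, 6] / [3, 8] / [5, 9] / [7];  Q = [1, 3, 5] / [2, 7] / [4, 8] / [6]
  Insert 4 (step 9): P = [1, 2, 4] / [3, 6] / [5, 8] / [7, 9];  Q = [1, 3, 5] / [2, 7] / [4, 8] / [6, 9]
Final shape: (3, 2, 2, 2).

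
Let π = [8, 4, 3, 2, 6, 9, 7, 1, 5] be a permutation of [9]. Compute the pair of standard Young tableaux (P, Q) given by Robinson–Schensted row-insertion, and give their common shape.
P = [1, 5, 7] / [2, 6] / [3, 9] / [4] / [8];  Q = [1, 5, 6] / [2, 7] / [3, 9] / [4] / [8];  common shape = (3, 2, 2, 1, 1)

Row-insert the values π_1, π_2, … into P one at a time, bumping the leftmost entry strictly greater than the inserted value down to the next row. The recording tableau Q records, in position (i, j), the step at which that cell was added to P.
  Insert 8 (step 1): P = [8];  Q = [1]
  Insert 4 (step 2): P = [4] / [8];  Q = [1] / [2]
  Insert 3 (step 3): P = [3] / [4] / [8];  Q = [1] / [2] / [3]
  Insert 2 (step 4): P = [2] / [3] / [4] / [8];  Q = [1] / [2] / [3] / [4]
  Insert 6 (step 5): P = [2, 6] / [3] / [4] / [8];  Q = [1, 5] / [2] / [3] / [4]
  Insert 9 (step 6): P = [2, 6, 9] / [3] / [4] / [8];  Q = [1, 5, 6] / [2] / [3] / [4]
  Insert 7 (step 7): P = [2, 6, 7] / [3, 9] / [4] / [8];  Q = [1, 5, 6] / [2, 7] / [3] / [4]
  Insert 1 (step 8): P = [1, 6, 7] / [2, 9] / [3] / [4] / [8];  Q = [1, 5, 6] / [2, 7] / [3] / [4] / [8]
  Insert 5 (step 9): P = [1, 5, 7] / [2, 6] / [3, 9] / [4] / [8];  Q = [1, 5, 6] / [2, 7] / [3, 9] / [4] / [8]
Final shape: (3, 2, 2, 1, 1).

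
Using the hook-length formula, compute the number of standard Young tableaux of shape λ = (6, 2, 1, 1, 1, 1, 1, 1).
# SYT of shape (6, 2, 1, 1, 1, 1, 1, 1) = 8085

Hook-length formula: f^λ = n! / Π hook(c), product over all cells c of the Young diagram. For λ = (6, 2, 1, 1, 1, 1, 1, 1), n = 14 boxes. Hook lengths by row (left-to-right, top-to-bottom): [13, 6, 4, 3, 2, 1]; [8, 1]; [6]; [5]; [4]; [3]; [2]; [1]. Product of hooks = 10782720. So f^λ = 14! / 10782720 = 87178291200 / 10782720 = 8085.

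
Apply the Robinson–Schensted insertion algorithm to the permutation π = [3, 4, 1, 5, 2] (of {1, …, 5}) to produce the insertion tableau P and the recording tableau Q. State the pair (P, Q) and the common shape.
P = [1, 2, 5] / [3, 4];  Q = [1, 2, 4] / [3, 5];  common shape = (3, 2)

Row-insert the values π_1, π_2, … into P one at a time, bumping the leftmost entry strictly greater than the inserted value down to the next row. The recording tableau Q records, in position (i, j), the step at which that cell was added to P.
  Insert 3 (step 1): P = [3];  Q = [1]
  Insert 4 (step 2): P = [3, 4];  Q = [1, 2]
  Insert 1 (step 3): P = [1, 4] / [3];  Q = [1, 2] / [3]
  Insert 5 (step 4): P = [1, 4, 5] / [3];  Q = [1, 2, 4] / [3]
  Insert 2 (step 5): P = [1, 2, 5] / [3, 4];  Q = [1, 2, 4] / [3, 5]
Final shape: (3, 2).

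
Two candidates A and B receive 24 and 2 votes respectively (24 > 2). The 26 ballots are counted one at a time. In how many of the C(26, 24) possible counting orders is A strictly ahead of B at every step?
Strict-lead orderings = 275

Total orderings of the 26 votes with 24 for A: C(26, 24) = 325. By the Bertrand ballot formula (Cycle Lemma / reflection principle), the number of orderings in which A is strictly ahead of B throughout is (p − q)/(p + q) · C(p + q, p) = (24 − 2)/(24 + 2) · 325 = 275.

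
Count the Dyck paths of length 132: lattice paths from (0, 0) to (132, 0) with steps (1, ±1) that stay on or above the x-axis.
C_66 = 5632681584560312734993915705849145100

These Dyck paths are counted by the Catalan number C_n = (1/(n + 1)) · C(2n, n). For n = 66: C_66 = (1/67) · C(132, 66) = 377389666165540953244592352291892721700/67 = 5632681584560312734993915705849145100.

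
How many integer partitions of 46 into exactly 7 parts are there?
p(46, 7 parts) = 5731

Partitions of n into exactly k parts are in bijection with partitions of n − k into at most k parts (subtract 1 from each part). So p(46, exactly 7) = p(39, parts ≤ 7). Computing via the recurrence p(m, j) = p(m, j−1) + p(m−j, j) gives 5731.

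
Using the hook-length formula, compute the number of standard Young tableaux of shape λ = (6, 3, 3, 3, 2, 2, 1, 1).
# SYT of shape (6, 3, 3, 3, 2, 2, 1, 1) = 322328160

Hook-length formula: f^λ = n! / Π hook(c), product over all cells c of the Young diagram. For λ = (6, 3, 3, 3, 2, 2, 1, 1), n = 21 boxes. Hook lengths by row (left-to-right, top-to-bottom): [13, 10, 7, 3, 2, 1]; [9, 6, 3]; [8, 5, 2]; [7, 4, 1]; [5, 2]; [4, 1]; [2]; [1]. Product of hooks = 158505984000. So f^λ = 21! / 158505984000 = 51090942171709440000 / 158505984000 = 322328160.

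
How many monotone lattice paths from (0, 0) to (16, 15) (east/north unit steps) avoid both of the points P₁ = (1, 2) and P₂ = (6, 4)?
Number of paths = 136364463

Inclusion–exclusion. Total paths: C(31, 16) = 300540195. Through P₁: C(3, 1)·C(28, 15) = 112326480. Through P₂: C(10, 6)·C(21, 10) = 74070360. Since P₁ is strictly southwest of P₂, a monotone path through both must visit P₁ then P₂; paths through both = C(3, 1)·C(7, 5)·C(21, 10) = 22221108. Avoid both = 300540195 − 112326480 − 74070360 + 22221108 = 136364463.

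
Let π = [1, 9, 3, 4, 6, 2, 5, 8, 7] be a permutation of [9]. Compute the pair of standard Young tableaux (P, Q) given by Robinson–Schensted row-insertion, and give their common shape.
P = [1, 2, 4, 5, 7] / [3, 6, 8] / [9];  Q = [1, 2, 4, 5, 8] / [3, 7, 9] / [6];  common shape = (5, 3, 1)

Row-insert the values π_1, π_2, … into P one at a time, bumping the leftmost entry strictly greater than the inserted value down to the next row. The recording tableau Q records, in position (i, j), the step at which that cell was added to P.
  Insert 1 (step 1): P = [1];  Q = [1]
  Insert 9 (step 2): P = [1, 9];  Q = [1, 2]
  Insert 3 (step 3): P = [1, 3] / [9];  Q = [1, 2] / [3]
  Insert 4 (step 4): P = [1, 3, 4] / [9];  Q = [1, 2, 4] / [3]
  Insert 6 (step 5): P = [1, 3, 4, 6] / [9];  Q = [1, 2, 4, 5] / [3]
  Insert 2 (step 6): P = [1, 2, 4, 6] / [3] / [9];  Q = [1, 2, 4, 5] / [3] / [6]
  Insert 5 (step 7): P = [1, 2, 4, 5] / [3, 6] / [9];  Q = [1, 2, 4, 5] / [3, 7] / [6]
  Insert 8 (step 8): P = [1, 2, 4, 5, 8] / [3, 6] / [9];  Q = [1, 2, 4, 5, 8] / [3, 7] / [6]
  Insert 7 (step 9): P = [1, 2, 4, 5, 7] / [3, 6, 8] / [9];  Q = [1, 2, 4, 5, 8] / [3, 7, 9] / [6]
Final shape: (5, 3, 1).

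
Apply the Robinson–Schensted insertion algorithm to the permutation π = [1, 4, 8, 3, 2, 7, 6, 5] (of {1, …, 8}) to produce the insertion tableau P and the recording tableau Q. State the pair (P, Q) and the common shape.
P = [1, 2, 5] / [3, 6] / [4, 7] / [8];  Q = [1, 2, 3] / [4, 6] / [5, 7] / [8];  common shape = (3, 2, 2, 1)

Row-insert the values π_1, π_2, … into P one at a time, bumping the leftmost entry strictly greater than the inserted value down to the next row. The recording tableau Q records, in position (i, j), the step at which that cell was added to P.
  Insert 1 (step 1): P = [1];  Q = [1]
  Insert 4 (step 2): P = [1, 4];  Q = [1, 2]
  Insert 8 (step 3): P = [1, 4, 8];  Q = [1, 2, 3]
  Insert 3 (step 4): P = [1, 3, 8] / [4];  Q = [1, 2, 3] / [4]
  Insert 2 (step 5): P = [1, 2, 8] / [3] / [4];  Q = [1, 2, 3] / [4] / [5]
  Insert 7 (step 6): P = [1, 2, 7] / [3, 8] / [4];  Q = [1, 2, 3] / [4, 6] / [5]
  Insert 6 (step 7): P = [1, 2, 6] / [3, 7] / [4, 8];  Q = [1, 2, 3] / [4, 6] / [5, 7]
  Insert 5 (step 8): P = [1, 2, 5] / [3, 6] / [4, 7] / [8];  Q = [1, 2, 3] / [4, 6] / [5, 7] / [8]
Final shape: (3, 2, 2, 1).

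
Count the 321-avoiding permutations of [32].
C_32 = 55534064877048198

These 321-avoiding permutations are counted by the Catalan number C_n = (1/(n + 1)) · C(2n, n). For n = 32: C_32 = (1/33) · C(64, 32) = 1832624140942590534/33 = 55534064877048198.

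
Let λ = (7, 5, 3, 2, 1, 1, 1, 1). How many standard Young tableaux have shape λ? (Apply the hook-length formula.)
# SYT of shape (7, 5, 3, 2, 1, 1, 1, 1) = 793611000

Hook-length formula: f^λ = n! / Π hook(c), product over all cells c of the Young diagram. For λ = (7, 5, 3, 2, 1, 1, 1, 1), n = 21 boxes. Hook lengths by row (left-to-right, top-to-bottom): [14, 9, 7, 5, 4, 2, 1]; [11, 6, 4, 2, 1]; [8, 3, 1]; [6, 1]; [4]; [3]; [2]; [1]. Product of hooks = 64377815040. So f^λ = 21! / 64377815040 = 51090942171709440000 / 64377815040 = 793611000.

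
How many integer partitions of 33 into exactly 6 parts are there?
p(33, 6 parts) = 811

Partitions of n into exactly k parts are in bijection with partitions of n − k into at most k parts (subtract 1 from each part). So p(33, exactly 6) = p(27, parts ≤ 6). Computing via the recurrence p(m, j) = p(m, j−1) + p(m−j, j) gives 811.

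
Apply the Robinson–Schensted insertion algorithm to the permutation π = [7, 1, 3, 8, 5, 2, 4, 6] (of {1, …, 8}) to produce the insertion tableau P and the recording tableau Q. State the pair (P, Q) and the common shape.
P = [1, 2, 4, 6] / [3, 5] / [7, 8];  Q = [1, 3, 4, 8] / [2, 5] / [6, 7];  common shape = (4, 2, 2)

Row-insert the values π_1, π_2, … into P one at a time, bumping the leftmost entry strictly greater than the inserted value down to the next row. The recording tableau Q records, in position (i, j), the step at which that cell was added to P.
  Insert 7 (step 1): P = [7];  Q = [1]
  Insert 1 (step 2): P = [1] / [7];  Q = [1] / [2]
  Insert 3 (step 3): P = [1, 3] / [7];  Q = [1, 3] / [2]
  Insert 8 (step 4): P = [1, 3, 8] / [7];  Q = [1, 3, 4] / [2]
  Insert 5 (step 5): P = [1, 3, 5] / [7, 8];  Q = [1, 3, 4] / [2, 5]
  Insert 2 (step 6): P = [1, 2, 5] / [3, 8] / [7];  Q = [1, 3, 4] / [2, 5] / [6]
  Insert 4 (step 7): P = [1, 2, 4] / [3, 5] / [7, 8];  Q = [1, 3, 4] / [2, 5] / [6, 7]
  Insert 6 (step 8): P = [1, 2, 4, 6] / [3, 5] / [7, 8];  Q = [1, 3, 4, 8] / [2, 5] / [6, 7]
Final shape: (4, 2, 2).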